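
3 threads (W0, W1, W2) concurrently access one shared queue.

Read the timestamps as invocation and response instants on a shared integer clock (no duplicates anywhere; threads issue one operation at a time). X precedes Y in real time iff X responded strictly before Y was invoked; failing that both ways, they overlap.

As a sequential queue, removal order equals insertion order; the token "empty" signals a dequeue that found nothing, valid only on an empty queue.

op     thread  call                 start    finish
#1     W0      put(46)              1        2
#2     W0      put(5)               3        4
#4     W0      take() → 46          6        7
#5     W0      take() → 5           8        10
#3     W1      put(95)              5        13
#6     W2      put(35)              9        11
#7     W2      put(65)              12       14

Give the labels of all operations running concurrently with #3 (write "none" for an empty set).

#4, #5, #6, #7

overlap test against #3 [5,13]: concurrent iff the interval meets 5..13
#1 [1,2]: before
#2 [3,4]: before
#4 [6,7]: concurrent
#5 [8,10]: concurrent
#6 [9,11]: concurrent
#7 [12,14]: concurrent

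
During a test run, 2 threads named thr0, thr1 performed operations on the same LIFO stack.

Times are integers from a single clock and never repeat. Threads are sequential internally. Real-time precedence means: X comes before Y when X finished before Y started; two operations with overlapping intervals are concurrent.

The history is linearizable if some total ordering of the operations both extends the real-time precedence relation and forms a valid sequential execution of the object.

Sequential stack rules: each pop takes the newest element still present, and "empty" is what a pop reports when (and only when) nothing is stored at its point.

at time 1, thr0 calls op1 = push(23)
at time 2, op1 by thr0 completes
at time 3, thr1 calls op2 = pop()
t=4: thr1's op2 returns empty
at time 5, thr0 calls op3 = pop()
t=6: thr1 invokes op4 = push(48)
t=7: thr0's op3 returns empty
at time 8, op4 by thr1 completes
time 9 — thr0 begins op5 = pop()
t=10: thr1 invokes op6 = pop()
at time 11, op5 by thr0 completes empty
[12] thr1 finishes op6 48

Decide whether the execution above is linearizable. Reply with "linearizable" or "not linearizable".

not linearizable

prefix check: 1..3 passes, 1..4 fails once op2's time-4 response joins
the completed operations (2 total) allow one real-time order; the LIFO stack replay rejects it
one such order, op1, op2, breaks at step 2 where op2 pop() → empty is illegal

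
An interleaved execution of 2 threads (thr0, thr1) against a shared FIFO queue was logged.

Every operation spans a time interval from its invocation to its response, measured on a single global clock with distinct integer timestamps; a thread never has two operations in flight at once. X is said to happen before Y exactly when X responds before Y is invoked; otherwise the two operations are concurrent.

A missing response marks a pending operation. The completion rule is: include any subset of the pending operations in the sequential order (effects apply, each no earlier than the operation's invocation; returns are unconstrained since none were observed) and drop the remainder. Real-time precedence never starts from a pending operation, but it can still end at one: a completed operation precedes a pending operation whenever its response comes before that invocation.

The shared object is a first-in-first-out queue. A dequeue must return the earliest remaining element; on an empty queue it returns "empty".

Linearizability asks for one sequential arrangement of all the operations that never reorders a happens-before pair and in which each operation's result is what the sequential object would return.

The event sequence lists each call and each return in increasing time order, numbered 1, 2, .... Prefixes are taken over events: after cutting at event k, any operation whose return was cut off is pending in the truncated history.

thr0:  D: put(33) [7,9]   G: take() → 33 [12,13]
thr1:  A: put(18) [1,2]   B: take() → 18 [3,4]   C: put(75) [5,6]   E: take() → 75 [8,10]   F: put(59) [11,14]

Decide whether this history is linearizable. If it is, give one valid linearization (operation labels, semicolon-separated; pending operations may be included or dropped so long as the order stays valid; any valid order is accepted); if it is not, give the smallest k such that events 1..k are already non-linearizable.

step 1: A put(18) — queue <18>
step 2: B take() → 18 — queue <>
step 3: C put(75) — queue <75>
step 4: D put(33) — queue <75,33>
step 5: E take() → 75 — queue <33>
step 6: F put(59) — queue <33,59>
step 7: G take() → 33 — queue <59>

linearizable — witness: A; B; C; D; E; F; G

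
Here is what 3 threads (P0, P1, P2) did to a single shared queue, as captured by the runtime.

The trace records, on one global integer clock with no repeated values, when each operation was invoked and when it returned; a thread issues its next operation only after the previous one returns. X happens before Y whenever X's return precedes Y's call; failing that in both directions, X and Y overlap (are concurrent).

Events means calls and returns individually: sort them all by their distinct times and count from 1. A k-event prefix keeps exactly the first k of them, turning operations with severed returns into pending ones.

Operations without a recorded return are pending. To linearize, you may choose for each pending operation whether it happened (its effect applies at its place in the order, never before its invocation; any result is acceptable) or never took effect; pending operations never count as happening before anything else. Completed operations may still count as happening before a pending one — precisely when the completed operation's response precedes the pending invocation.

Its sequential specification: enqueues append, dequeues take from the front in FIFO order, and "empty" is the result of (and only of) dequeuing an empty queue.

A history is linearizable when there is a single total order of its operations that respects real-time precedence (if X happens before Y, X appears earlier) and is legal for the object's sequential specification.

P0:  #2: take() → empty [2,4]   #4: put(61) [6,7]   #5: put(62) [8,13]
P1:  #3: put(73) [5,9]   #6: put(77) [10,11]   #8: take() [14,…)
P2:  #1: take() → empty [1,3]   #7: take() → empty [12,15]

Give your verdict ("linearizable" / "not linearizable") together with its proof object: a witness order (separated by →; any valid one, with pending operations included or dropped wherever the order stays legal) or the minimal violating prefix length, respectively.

already the first 15 events (up to #7's response at time 15) admit no linearization; the first 14 still do
checked exhaustively: 14 real-time-consistent orders of 7 completed operations, zero legal queue replays
no completion choice of the 1 pending operation (#8) rescues it — every subset was tried
sample order #1, #2, #3, #4, #5, #6, #7 (pending dropped) stalls at step 7 — #7 take() → empty has no legal effect
sample order #1, #2, #3, #4, #6, #5, #7 (pending dropped) stalls at step 7 — #7 take() → empty has no legal effect

not linearizable — minimal violating prefix: 15 events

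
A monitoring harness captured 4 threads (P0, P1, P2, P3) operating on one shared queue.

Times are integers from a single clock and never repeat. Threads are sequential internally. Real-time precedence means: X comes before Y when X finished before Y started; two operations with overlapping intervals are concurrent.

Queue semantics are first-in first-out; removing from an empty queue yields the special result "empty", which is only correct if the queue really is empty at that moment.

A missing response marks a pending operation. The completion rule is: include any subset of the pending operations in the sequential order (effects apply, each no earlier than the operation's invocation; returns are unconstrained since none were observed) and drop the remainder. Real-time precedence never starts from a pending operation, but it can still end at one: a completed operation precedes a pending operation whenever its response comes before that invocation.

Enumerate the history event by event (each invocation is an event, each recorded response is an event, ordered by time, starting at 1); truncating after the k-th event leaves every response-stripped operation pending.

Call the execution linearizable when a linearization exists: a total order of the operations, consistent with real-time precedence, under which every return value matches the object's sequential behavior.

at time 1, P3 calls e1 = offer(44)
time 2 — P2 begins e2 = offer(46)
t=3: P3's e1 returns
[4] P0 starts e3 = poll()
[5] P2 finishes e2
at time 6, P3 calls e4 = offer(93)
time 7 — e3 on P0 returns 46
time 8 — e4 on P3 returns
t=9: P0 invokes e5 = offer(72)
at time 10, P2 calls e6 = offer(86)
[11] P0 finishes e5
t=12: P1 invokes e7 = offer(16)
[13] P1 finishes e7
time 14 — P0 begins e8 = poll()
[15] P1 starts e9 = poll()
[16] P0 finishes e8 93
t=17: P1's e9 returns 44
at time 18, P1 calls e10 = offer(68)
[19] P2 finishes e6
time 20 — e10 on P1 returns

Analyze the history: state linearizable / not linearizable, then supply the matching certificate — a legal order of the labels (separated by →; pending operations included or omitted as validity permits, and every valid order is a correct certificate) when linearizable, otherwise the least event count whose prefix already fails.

after step 1 (e2 offer(46)): queue <46>
after step 2 (e1 offer(44)): queue <46,44>
after step 3 (e3 poll() → 46): queue <44>
after step 4 (e4 offer(93)): queue <44,93>
after step 5 (e5 offer(72)): queue <44,93,72>
after step 6 (e6 offer(86)): queue <44,93,72,86>
after step 7 (e7 offer(16)): queue <44,93,72,86,16>
after step 8 (e9 poll() → 44): queue <93,72,86,16>
after step 9 (e8 poll() → 93): queue <72,86,16>
after step 10 (e10 offer(68)): queue <72,86,16,68>

linearizable — witness: e2 → e1 → e3 → e4 → e5 → e6 → e7 → e9 → e8 → e10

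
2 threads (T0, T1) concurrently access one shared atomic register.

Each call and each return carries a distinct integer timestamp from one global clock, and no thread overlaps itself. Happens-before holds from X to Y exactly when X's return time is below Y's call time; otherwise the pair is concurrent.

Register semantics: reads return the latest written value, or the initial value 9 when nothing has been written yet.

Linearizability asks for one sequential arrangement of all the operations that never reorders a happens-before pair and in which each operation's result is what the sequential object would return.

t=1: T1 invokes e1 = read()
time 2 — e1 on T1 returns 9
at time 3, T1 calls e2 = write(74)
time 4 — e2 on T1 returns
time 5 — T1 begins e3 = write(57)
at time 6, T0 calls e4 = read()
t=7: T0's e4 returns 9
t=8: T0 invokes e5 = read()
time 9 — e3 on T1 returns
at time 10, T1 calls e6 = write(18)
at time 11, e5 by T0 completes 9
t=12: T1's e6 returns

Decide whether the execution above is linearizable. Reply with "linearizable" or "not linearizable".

already the first 7 events (up to e4's response at time 7) admit no linearization; the first 6 still do
exactly one order of the 3 completed ops respects real time; the atomic register replay fails
no escape via the 1 pending operation (e3): every completion choice fails
e.g. e1, e2, e4 (pending dropped): illegal at step 3, since e4 read() → 9 cannot apply there

not linearizable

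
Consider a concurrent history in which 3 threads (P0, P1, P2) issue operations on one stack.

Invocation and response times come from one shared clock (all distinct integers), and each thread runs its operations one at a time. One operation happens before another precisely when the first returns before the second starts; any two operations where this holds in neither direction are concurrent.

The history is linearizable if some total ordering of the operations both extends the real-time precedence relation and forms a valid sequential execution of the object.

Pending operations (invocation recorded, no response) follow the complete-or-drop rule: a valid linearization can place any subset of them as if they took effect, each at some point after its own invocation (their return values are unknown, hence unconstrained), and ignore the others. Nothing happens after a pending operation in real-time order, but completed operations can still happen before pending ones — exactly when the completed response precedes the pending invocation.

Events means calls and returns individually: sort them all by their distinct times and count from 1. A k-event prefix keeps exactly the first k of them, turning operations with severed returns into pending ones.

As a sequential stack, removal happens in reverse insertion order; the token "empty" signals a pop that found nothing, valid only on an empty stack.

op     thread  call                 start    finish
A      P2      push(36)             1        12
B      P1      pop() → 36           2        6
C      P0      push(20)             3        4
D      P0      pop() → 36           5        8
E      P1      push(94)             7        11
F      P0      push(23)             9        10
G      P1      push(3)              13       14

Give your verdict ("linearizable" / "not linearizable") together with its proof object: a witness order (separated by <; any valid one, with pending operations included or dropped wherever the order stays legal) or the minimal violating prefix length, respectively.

the violation lands at event 8, D's response at time 8: events 1..7 linearize, events 1..8 do not
real-time-consistent orders of the 3 completed operations: 3 — all fail the stack replay
no escape via the 2 pending operations (A, E): every completion choice fails
e.g. B, C, D (pending dropped): illegal at step 1, since B pop() → 36 cannot apply there
e.g. C, B, D (pending dropped): illegal at step 2, since B pop() → 36 cannot apply there

not linearizable — minimal violating prefix: 8 events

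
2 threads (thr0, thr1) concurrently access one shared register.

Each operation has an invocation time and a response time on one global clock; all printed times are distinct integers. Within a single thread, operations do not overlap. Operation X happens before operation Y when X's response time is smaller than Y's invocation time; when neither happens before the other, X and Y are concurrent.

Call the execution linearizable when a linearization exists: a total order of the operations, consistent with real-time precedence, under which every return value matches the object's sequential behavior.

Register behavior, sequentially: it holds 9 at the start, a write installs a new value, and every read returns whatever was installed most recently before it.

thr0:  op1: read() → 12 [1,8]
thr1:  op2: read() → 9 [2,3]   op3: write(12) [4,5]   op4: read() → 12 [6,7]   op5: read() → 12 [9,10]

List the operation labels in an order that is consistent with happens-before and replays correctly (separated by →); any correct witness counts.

after step 1 (op2 read() → 9): value 9
after step 2 (op3 write(12)): value 12
after step 3 (op1 read() → 12): value 12
after step 4 (op4 read() → 12): value 12
after step 5 (op5 read() → 12): value 12

op2 → op3 → op1 → op4 → op5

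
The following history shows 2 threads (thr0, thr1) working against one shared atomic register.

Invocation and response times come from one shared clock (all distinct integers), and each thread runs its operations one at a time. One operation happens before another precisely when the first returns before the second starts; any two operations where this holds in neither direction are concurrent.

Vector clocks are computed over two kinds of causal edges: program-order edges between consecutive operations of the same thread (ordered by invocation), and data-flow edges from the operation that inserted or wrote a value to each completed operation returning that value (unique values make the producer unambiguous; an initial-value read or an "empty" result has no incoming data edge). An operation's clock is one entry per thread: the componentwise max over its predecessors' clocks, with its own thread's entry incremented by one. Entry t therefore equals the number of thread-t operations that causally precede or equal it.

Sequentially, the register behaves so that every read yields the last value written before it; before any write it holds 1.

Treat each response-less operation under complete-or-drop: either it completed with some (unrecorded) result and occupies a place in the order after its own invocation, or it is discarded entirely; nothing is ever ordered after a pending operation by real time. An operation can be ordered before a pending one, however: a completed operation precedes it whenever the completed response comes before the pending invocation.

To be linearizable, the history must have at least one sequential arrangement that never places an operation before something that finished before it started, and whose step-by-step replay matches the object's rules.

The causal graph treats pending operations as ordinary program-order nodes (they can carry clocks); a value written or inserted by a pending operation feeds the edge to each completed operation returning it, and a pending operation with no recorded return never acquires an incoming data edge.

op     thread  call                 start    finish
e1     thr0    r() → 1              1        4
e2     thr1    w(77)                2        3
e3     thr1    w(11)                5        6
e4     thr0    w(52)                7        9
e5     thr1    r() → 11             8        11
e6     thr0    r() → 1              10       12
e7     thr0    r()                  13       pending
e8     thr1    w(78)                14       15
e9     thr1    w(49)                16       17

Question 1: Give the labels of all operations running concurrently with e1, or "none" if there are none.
e1 spans [1,4]; an op avoiding the whole window 1..4 is ordered, any other is concurrent
e2 [2,3]: concurrent
e3 [5,6]: after
e4 [7,9]: after
e5 [8,11]: after
e6 [10,12]: after
e7 [13,…): after
e8 [14,15]: after
e9 [16,17]: after

e2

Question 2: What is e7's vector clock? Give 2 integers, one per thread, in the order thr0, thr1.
root op e2, invoked 2: fresh clock plus thr1's own tick → (0, 1)
root op e1, invoked 1: fresh clock plus thr0's own tick → (1, 0)
merge at e3 (invoked 5): VC(e2)=(0, 1), own-thread bump on thr1 → (0, 2)
merge at e4 (invoked 7): VC(e1)=(1, 0), own-thread bump on thr0 → (2, 0)
merge at e5 (invoked 8): VC(e3)=(0, 2), own-thread bump on thr1 → (0, 3)
merge at e6 (invoked 10): VC(e4)=(2, 0), own-thread bump on thr0 → (3, 0)
merge at e8 (invoked 14): VC(e5)=(0, 3), own-thread bump on thr1 → (0, 4)
merge at e7 (invoked 13): VC(e6)=(3, 0), own-thread bump on thr0 → (4, 0)
merge at e9 (invoked 16): VC(e8)=(0, 4), own-thread bump on thr1 → (0, 5)
target: VC(e7) = (4, 0)

(4, 0)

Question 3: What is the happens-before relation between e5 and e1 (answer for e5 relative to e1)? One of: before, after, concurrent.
e5 spans [8,11], e1 spans [1,4]
resp(e1)=4 < inv(e5)=8

after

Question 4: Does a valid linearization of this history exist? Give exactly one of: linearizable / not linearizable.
through event 11 a valid linearization exists; event 12 (e6 responding at time 12) ends that
6 orders of the 6 completed atomic register ops respect real time; none is legal
for example e1, e2, e3, e4, e5, e6 fails at step 5: e5 r() → 11 is not legal there
for example e1, e2, e3, e4, e6, e5 fails at step 5: e6 r() → 1 is not legal there

not linearizable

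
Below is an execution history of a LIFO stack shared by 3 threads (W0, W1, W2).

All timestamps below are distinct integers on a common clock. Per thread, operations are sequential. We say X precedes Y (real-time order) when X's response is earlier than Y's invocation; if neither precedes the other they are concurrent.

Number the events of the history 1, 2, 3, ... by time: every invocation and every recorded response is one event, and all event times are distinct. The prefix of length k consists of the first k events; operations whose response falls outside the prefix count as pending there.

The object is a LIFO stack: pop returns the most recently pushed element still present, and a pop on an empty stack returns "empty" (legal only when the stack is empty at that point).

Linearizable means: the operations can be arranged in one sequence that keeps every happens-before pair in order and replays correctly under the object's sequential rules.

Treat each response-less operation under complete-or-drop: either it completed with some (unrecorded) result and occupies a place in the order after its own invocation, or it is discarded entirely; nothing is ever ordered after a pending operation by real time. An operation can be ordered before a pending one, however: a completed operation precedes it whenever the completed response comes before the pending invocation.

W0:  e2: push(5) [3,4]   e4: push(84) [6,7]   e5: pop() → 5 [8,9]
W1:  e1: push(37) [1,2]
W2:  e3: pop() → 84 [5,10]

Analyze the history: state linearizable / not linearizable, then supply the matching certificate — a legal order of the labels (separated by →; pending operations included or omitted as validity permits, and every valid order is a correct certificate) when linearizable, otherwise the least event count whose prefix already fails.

linearizable — witness: e1 → e2 → e4 → e3 → e5

1. e1 push(37), leaving stack <37>
2. e2 push(5), leaving stack <37,5>
3. e4 push(84), leaving stack <37,5,84>
4. e3 pop() → 84, leaving stack <37,5>
5. e5 pop() → 5, leaving stack <37>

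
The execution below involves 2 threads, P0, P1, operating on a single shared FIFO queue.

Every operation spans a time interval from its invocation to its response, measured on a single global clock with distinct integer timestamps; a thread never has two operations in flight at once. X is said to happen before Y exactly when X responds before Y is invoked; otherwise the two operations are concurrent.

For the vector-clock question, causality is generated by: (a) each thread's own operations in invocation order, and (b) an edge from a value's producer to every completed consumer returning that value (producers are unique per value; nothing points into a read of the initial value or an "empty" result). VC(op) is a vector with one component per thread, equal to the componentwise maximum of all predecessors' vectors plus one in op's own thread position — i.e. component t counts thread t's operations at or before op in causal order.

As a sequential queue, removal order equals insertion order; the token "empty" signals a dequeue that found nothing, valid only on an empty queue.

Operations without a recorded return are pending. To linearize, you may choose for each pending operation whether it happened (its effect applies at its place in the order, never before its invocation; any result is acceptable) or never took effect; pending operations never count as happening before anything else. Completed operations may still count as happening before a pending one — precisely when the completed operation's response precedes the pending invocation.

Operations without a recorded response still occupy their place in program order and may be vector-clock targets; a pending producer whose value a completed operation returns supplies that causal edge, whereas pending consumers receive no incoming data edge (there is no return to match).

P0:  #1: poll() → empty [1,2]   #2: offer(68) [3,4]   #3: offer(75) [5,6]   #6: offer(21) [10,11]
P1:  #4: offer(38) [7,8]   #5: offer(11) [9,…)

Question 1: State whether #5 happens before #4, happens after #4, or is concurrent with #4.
Answer: after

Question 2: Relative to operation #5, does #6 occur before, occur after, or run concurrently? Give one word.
Answer: concurrent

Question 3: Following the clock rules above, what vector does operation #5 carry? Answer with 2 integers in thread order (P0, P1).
Answer: (0, 2)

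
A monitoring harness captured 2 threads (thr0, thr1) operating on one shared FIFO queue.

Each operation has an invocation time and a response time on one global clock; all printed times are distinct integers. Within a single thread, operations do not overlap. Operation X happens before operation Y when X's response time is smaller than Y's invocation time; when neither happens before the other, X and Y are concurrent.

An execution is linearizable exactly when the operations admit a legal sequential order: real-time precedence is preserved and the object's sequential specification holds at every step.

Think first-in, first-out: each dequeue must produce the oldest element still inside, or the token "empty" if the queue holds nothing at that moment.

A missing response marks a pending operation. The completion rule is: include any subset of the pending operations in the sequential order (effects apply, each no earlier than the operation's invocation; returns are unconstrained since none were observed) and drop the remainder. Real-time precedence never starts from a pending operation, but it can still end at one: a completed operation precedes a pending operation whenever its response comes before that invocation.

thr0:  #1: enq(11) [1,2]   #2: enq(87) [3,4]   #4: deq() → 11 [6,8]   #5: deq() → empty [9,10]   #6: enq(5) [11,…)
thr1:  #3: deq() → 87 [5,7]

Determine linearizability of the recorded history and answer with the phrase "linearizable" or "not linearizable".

one valid linearization: #1, #2, #4, #3, #5
after step 1 (#1 enq(11)): queue <11>
after step 2 (#2 enq(87)): queue <11,87>
after step 3 (#4 deq() → 11): queue <87>
after step 4 (#3 deq() → 87): queue <>
after step 5 (#5 deq() → empty): queue <>

linearizable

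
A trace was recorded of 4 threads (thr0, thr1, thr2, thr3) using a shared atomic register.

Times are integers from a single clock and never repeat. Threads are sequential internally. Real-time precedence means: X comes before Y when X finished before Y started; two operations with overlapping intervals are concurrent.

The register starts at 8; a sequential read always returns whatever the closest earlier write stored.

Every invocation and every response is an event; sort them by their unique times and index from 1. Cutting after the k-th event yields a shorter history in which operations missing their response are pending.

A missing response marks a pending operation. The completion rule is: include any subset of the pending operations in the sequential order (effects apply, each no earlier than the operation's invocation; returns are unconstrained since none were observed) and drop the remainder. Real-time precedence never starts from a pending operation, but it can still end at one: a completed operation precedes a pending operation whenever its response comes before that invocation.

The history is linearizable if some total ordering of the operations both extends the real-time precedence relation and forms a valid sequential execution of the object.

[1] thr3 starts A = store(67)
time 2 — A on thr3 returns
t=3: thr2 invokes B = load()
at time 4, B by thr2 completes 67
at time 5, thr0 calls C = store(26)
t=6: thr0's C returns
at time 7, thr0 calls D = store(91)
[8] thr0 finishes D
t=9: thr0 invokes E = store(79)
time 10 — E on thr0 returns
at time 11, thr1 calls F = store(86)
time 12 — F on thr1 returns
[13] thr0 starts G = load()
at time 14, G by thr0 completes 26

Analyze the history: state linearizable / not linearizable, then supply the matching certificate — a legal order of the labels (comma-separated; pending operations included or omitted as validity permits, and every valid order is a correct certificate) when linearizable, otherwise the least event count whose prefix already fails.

the violation lands at event 14, G's response at time 14: events 1..13 linearize, events 1..14 do not
exhaustive check: the 7 completed atomic register ops admit one real-time order; illegal
e.g. A, B, C, D, E, F, G: illegal at step 7, since G load() → 26 cannot apply there

not linearizable — minimal violating prefix: 14 events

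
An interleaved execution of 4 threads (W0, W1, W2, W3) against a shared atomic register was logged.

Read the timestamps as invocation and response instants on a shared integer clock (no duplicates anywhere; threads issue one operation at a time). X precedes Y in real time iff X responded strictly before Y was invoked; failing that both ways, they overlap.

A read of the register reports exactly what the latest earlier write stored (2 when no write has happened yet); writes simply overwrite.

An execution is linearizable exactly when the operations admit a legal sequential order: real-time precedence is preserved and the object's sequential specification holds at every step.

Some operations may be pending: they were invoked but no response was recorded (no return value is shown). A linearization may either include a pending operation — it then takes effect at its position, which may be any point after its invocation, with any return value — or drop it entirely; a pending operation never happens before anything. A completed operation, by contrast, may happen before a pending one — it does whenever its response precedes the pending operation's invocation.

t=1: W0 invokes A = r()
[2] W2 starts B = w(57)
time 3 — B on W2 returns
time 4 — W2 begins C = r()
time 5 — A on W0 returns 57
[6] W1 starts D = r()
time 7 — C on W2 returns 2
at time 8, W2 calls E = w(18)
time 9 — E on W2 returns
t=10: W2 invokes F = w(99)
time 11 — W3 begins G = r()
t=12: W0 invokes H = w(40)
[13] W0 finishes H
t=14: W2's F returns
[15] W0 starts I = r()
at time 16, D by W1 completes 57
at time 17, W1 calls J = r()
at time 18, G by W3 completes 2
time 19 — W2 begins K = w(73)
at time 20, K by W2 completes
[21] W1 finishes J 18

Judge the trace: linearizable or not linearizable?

not linearizable

prefix check: 1..6 passes, 1..7 fails once C's time-7 response joins
3 orders of the 3 completed atomic register ops respect real time; none is legal
include/drop combinations of the 1 pending operation (D) were all tried; none helps
take A, B, C (pending dropped): step 1 already fails, because A r() → 57 cannot occur there
take B, A, C (pending dropped): step 3 already fails, because C r() → 2 cannot occur there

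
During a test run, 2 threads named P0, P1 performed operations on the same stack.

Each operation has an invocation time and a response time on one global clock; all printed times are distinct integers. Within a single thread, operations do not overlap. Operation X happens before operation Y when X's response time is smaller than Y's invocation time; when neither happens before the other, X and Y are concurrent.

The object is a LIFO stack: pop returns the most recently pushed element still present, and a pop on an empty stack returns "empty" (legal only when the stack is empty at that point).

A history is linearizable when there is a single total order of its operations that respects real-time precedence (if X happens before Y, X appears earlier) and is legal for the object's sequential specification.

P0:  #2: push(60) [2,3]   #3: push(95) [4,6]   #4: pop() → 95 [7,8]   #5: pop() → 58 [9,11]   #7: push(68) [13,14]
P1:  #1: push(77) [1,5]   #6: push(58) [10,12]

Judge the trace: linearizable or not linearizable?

a witness: #1, #2, #3, #4, #6, #5, #7
step 1: #1 push(77) — stack <77>
step 2: #2 push(60) — stack <77,60>
step 3: #3 push(95) — stack <77,60,95>
step 4: #4 pop() → 95 — stack <77,60>
step 5: #6 push(58) — stack <77,60,58>
step 6: #5 pop() → 58 — stack <77,60>
step 7: #7 push(68) — stack <77,60,68>

linearizable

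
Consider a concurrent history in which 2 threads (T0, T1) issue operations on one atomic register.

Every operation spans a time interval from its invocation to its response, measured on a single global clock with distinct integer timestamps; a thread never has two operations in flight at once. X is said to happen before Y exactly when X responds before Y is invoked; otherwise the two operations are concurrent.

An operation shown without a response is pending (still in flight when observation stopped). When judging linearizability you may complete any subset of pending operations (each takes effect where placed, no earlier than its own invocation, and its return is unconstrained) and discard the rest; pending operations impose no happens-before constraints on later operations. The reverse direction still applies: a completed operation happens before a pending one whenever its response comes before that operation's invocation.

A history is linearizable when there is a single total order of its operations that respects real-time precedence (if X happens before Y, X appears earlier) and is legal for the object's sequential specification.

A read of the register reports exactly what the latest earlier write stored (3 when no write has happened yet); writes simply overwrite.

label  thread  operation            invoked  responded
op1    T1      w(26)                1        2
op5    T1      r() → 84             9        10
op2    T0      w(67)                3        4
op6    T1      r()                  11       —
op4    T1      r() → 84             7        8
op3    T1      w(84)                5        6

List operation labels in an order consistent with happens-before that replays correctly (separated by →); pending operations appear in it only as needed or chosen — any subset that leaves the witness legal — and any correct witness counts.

op1 → op2 → op3 → op4 → op5

1. op1 w(26), leaving value 26
2. op2 w(67), leaving value 67
3. op3 w(84), leaving value 84
4. op4 r() → 84, leaving value 84
5. op5 r() → 84, leaving value 84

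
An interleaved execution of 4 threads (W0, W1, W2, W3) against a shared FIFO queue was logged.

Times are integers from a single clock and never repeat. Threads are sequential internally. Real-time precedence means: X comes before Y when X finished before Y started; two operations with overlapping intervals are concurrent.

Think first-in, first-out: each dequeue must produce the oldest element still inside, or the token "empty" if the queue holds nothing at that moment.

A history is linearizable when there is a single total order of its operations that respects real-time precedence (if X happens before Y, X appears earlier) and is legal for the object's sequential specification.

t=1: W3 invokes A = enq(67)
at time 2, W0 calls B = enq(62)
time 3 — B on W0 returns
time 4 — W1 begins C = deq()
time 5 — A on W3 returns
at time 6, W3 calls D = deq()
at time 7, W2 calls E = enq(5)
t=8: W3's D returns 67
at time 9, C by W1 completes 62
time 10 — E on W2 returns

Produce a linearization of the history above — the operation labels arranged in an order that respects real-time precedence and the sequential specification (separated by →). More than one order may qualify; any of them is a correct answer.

A → B → D → C → E

after step 1 (A enq(67)): queue <67>
after step 2 (B enq(62)): queue <67,62>
after step 3 (D deq() → 67): queue <62>
after step 4 (C deq() → 62): queue <>
after step 5 (E enq(5)): queue <5>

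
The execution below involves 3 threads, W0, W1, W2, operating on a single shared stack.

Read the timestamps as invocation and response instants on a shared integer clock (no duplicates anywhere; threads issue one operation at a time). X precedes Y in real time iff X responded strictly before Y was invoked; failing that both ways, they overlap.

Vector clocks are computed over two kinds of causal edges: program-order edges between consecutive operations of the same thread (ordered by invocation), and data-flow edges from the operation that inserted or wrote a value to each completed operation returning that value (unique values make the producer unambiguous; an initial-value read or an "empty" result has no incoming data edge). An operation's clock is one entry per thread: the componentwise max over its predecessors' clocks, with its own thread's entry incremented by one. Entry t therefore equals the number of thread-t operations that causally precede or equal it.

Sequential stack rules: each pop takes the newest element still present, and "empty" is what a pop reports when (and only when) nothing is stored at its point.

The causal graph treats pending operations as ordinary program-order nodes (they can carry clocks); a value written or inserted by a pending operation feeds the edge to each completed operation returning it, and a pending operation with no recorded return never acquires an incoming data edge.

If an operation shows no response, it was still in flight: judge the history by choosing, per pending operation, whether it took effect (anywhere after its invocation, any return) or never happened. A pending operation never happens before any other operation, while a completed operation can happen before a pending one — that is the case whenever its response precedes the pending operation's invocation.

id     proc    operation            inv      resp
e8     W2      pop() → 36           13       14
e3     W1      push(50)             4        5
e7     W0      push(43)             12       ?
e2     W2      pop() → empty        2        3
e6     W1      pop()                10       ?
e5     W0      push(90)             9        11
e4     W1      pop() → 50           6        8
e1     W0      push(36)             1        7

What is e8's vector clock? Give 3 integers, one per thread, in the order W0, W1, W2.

(1, 0, 2)

root op e2, invoked 2: fresh clock plus W2's own tick → (0, 0, 1)
root op e3, invoked 4: fresh clock plus W1's own tick → (0, 1, 0)
root op e1, invoked 1: fresh clock plus W0's own tick → (1, 0, 0)
from VC(e3)=(0, 1, 0), e4 (invoked 6) maxes components and bumps W1 → (0, 2, 0)
from VC(e1)=(1, 0, 0), e5 (invoked 9) maxes components and bumps W0 → (2, 0, 0)
from VC(e4)=(0, 2, 0), e6 (invoked 10) maxes components and bumps W1 → (0, 3, 0)
from VC(e1)=(1, 0, 0), VC(e2)=(0, 0, 1), e8 (invoked 13) maxes components and bumps W2 → (1, 0, 2)
from VC(e5)=(2, 0, 0), e7 (invoked 12) maxes components and bumps W0 → (3, 0, 0)
target: VC(e8) = (1, 0, 2)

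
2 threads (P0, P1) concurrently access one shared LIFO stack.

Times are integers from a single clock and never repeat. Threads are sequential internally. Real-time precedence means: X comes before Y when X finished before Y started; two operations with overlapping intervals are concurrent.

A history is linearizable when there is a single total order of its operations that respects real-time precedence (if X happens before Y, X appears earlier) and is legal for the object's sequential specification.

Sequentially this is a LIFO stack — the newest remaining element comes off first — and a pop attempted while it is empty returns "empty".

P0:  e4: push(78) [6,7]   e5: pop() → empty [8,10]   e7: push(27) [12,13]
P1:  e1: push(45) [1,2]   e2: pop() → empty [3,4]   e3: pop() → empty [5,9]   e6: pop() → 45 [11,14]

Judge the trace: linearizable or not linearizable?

not linearizable

events 1..3 are fine; event 4 — the response of e2 at time 4 — makes the prefix non-linearizable
the sole real-time-consistent order of 2 completed operations fails the LIFO stack replay
one such order, e1, e2, breaks at step 2 where e2 pop() → empty is illegal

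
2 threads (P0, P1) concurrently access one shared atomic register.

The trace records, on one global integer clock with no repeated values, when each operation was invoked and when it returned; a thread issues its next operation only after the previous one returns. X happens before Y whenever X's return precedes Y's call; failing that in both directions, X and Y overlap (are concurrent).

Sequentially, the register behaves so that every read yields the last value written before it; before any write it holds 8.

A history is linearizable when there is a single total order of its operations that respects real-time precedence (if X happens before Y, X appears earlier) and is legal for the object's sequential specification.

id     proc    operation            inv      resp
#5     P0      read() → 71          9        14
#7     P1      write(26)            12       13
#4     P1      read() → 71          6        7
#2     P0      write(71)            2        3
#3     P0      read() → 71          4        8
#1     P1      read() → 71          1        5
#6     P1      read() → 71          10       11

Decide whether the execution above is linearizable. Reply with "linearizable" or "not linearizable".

a witness: #2, #1, #3, #4, #5, #6, #7
1. #2 write(71), leaving value 71
2. #1 read() → 71, leaving value 71
3. #3 read() → 71, leaving value 71
4. #4 read() → 71, leaving value 71
5. #5 read() → 71, leaving value 71
6. #6 read() → 71, leaving value 71
7. #7 write(26), leaving value 26

linearizable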